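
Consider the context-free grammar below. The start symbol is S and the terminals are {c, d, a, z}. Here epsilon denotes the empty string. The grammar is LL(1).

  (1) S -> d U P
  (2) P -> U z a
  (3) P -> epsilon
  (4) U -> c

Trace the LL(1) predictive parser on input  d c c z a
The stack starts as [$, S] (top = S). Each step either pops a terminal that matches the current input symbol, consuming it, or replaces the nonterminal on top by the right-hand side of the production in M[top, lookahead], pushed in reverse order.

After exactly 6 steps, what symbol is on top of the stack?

c

step 1: stack=$ S  input=d c c z a $  — expand S -> d U P
step 2: stack=$ P U d  input=d c c z a $  — match d
step 3: stack=$ P U  input=c c z a $  — expand U -> c
step 4: stack=$ P c  input=c c z a $  — match c
step 5: stack=$ P  input=c z a $  — expand P -> U z a
step 6: stack=$ a z U  input=c z a $  — expand U -> c
Stack after step 6: $ a z c (top = c).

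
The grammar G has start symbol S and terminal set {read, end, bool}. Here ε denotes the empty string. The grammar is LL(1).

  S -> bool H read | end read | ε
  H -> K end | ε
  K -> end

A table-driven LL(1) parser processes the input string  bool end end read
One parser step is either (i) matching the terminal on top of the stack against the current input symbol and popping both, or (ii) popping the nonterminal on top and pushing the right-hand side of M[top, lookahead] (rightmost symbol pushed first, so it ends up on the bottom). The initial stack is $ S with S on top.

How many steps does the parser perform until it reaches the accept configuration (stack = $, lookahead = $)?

     Stack           Input                Action
  1  $ S             bool end end read $  expand S -> bool H read
  2  $ read H bool   bool end end read $  match bool
  3  $ read H        end end read $       expand H -> K end
  4  $ read end K    end end read $       expand K -> end
  5  $ read end end  end end read $       match end
  6  $ read end      end read $           match end
  7  $ read          read $               match read
Accept reached after 7 steps.

7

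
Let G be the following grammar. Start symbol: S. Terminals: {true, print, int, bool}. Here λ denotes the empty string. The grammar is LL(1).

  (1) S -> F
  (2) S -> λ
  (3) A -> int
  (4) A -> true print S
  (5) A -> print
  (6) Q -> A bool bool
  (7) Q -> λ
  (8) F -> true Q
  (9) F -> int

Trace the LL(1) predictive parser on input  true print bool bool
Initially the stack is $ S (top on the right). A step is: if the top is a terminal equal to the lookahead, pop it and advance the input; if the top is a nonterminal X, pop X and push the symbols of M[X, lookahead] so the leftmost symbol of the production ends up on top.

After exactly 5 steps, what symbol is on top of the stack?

print

step 1: stack=$ S  input=true print bool bool $  — expand S -> F
step 2: stack=$ F  input=true print bool bool $  — expand F -> true Q
step 3: stack=$ Q true  input=true print bool bool $  — match true
step 4: stack=$ Q  input=print bool bool $  — expand Q -> A bool bool
step 5: stack=$ bool bool A  input=print bool bool $  — expand A -> print
Stack after step 5: $ bool bool print (top = print).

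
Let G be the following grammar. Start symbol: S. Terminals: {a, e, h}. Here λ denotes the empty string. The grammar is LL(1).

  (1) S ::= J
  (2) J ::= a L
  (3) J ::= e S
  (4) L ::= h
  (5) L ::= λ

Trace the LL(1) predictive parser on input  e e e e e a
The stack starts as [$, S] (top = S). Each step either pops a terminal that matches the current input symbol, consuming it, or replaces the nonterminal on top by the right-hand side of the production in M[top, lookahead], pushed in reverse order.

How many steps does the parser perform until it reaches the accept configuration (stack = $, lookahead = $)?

19

      Stack  Input          Action
   1  $ S    e e e e e a $  expand S ::= J
   2  $ J    e e e e e a $  expand J ::= e S
   3  $ S e  e e e e e a $  match e
   4  $ S    e e e e a $    expand S ::= J
   5  $ J    e e e e a $    expand J ::= e S
   6  $ S e  e e e e a $    match e
   7  $ S    e e e a $      expand S ::= J
   8  $ J    e e e a $      expand J ::= e S
   9  $ S e  e e e a $      match e
  10  $ S    e e a $        expand S ::= J
  11  $ J    e e a $        expand J ::= e S
  12  $ S e  e e a $        match e
  13  $ S    e a $          expand S ::= J
  14  $ J    e a $          expand J ::= e S
  15  $ S e  e a $          match e
  16  $ S    a $            expand S ::= J
  17  $ J    a $            expand J ::= a L
  18  $ L a  a $            match a
  19  $ L    $              expand L ::= λ
Accept reached after 19 steps.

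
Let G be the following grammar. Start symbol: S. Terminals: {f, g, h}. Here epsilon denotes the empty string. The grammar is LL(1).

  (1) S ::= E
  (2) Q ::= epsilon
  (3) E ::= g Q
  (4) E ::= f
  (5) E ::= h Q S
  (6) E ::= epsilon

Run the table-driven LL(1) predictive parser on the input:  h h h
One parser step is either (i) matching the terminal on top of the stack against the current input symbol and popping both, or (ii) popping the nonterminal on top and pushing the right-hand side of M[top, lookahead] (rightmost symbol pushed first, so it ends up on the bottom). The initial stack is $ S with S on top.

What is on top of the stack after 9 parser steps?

E

     Stack    Input    Action
  1  $ S      h h h $  expand S ::= E
  2  $ E      h h h $  expand E ::= h Q S
  3  $ S Q h  h h h $  match h
  4  $ S Q    h h $    expand Q ::= epsilon
  5  $ S      h h $    expand S ::= E
  6  $ E      h h $    expand E ::= h Q S
  7  $ S Q h  h h $    match h
  8  $ S Q    h $      expand Q ::= epsilon
  9  $ S      h $      expand S ::= E
Stack after step 9: $ E (top = E).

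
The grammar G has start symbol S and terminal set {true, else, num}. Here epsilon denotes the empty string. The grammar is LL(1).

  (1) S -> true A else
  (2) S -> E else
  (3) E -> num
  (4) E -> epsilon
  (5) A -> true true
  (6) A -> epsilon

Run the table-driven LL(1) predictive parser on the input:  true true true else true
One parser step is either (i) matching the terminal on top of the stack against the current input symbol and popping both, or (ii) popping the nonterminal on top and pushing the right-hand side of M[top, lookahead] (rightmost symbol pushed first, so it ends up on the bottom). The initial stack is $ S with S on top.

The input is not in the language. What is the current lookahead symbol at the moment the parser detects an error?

step 1: stack=$ S  input=true true true else true $  — expand S -> true A else
step 2: stack=$ else A true  input=true true true else true $  — match true
step 3: stack=$ else A  input=true true else true $  — expand A -> true true
step 4: stack=$ else true true  input=true true else true $  — match true
step 5: stack=$ else true  input=true else true $  — match true
step 6: stack=$ else  input=else true $  — match else
step 7: stack=$  input=true $  — error: stack empty but input remains

true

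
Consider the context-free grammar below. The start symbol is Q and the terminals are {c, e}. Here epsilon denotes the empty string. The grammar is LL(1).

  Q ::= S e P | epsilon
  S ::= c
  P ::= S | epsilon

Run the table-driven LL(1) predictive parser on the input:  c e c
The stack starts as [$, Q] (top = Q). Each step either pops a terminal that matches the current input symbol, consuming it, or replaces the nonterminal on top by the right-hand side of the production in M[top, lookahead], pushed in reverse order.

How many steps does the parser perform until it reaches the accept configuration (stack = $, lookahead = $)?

step 1: stack=$ Q  input=c e c $  — expand Q ::= S e P
step 2: stack=$ P e S  input=c e c $  — expand S ::= c
step 3: stack=$ P e c  input=c e c $  — match c
step 4: stack=$ P e  input=e c $  — match e
step 5: stack=$ P  input=c $  — expand P ::= S
step 6: stack=$ S  input=c $  — expand S ::= c
step 7: stack=$ c  input=c $  — match c
Accept reached after 7 steps.

7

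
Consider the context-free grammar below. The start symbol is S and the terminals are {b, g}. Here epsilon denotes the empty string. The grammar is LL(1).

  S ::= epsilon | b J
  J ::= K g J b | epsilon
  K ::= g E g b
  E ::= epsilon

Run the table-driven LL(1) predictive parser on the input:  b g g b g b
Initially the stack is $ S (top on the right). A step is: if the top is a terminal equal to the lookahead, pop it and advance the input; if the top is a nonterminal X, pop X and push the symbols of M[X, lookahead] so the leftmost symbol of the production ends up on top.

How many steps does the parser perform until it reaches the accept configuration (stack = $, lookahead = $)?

11

step 1: stack=$ S  input=b g g b g b $  — expand S ::= b J
step 2: stack=$ J b  input=b g g b g b $  — match b
step 3: stack=$ J  input=g g b g b $  — expand J ::= K g J b
step 4: stack=$ b J g K  input=g g b g b $  — expand K ::= g E g b
step 5: stack=$ b J g b g E g  input=g g b g b $  — match g
step 6: stack=$ b J g b g E  input=g b g b $  — expand E ::= epsilon
step 7: stack=$ b J g b g  input=g b g b $  — match g
step 8: stack=$ b J g b  input=b g b $  — match b
step 9: stack=$ b J g  input=g b $  — match g
step 10: stack=$ b J  input=b $  — expand J ::= epsilon
step 11: stack=$ b  input=b $  — match b
Accept reached after 11 steps.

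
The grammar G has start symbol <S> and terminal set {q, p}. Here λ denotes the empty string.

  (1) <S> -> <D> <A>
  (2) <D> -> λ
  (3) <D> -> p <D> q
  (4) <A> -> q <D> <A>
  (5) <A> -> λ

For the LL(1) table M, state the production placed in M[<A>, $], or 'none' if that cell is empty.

FIRST(<D>) = {λ, p}
FIRST(<A>) = {λ, q}
FIRST(<S>) = {λ, p, q}  (via <D> <A>)
FOLLOW(<S>) includes $ since <S> is the start symbol.
FOLLOW(<S>): <S> appears on no right-hand side. Thus FOLLOW(<S>) = {$}.
FOLLOW(<A>): in <S>-><D> <A>, the suffix after <A> is empty, so FOLLOW(<A>) ⊇ FOLLOW(<S>) = {$}; in <A>->q <D> <A>, the suffix after <A> is empty (adds nothing new). Thus FOLLOW(<A>) = {$}.
For <A> -> q <D> <A>: FIRST(q <D> <A>) = {q}, so it goes in M[<A>, t] for t ∈ {q}.
For <A> -> λ: FIRST(λ) = {λ}, so it goes in M[<A>, t] for t ∈ {}; since λ ∈ FIRST, also for every t ∈ FOLLOW(<A>) = {$}.

<A> -> λ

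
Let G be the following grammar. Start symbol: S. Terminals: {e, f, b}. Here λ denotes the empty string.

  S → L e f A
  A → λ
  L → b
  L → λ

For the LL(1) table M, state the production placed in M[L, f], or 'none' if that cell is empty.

none

FIRST(A) = {λ}
FIRST(L) = {λ, b}
FIRST(S) = {b, e}  (via L e f A)
FOLLOW(S) includes $ since S is the start symbol.
FOLLOW(L): in S→L e f A, L is followed by e f A with FIRST {e}. Thus FOLLOW(L) = {e}.
For L → b: FIRST(b) = {b}, so it goes in M[L, t] for t ∈ {b}.
For L → λ: FIRST(λ) = {λ}, so it goes in M[L, t] for t ∈ {}; since λ ∈ FIRST, also for every t ∈ FOLLOW(L) = {e}.
None of these place a production in M[L, f].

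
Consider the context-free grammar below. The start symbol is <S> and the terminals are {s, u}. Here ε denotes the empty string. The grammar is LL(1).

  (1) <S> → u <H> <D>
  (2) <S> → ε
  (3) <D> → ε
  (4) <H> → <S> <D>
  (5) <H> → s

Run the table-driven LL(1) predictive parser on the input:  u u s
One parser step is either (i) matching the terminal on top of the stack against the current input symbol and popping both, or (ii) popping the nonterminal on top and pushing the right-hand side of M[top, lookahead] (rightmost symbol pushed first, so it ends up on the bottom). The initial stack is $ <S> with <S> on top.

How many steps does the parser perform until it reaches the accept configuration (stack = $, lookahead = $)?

10

      Stack                Input    Action
   1  $ <S>                u u s $  expand <S> → u <H> <D>
   2  $ <D> <H> u          u u s $  match u
   3  $ <D> <H>            u s $    expand <H> → <S> <D>
   4  $ <D> <D> <S>        u s $    expand <S> → u <H> <D>
   5  $ <D> <D> <D> <H> u  u s $    match u
   6  $ <D> <D> <D> <H>    s $      expand <H> → s
   7  $ <D> <D> <D> s      s $      match s
   8  $ <D> <D> <D>        $        expand <D> → ε
   9  $ <D> <D>            $        expand <D> → ε
  10  $ <D>                $        expand <D> → ε
Accept reached after 10 steps.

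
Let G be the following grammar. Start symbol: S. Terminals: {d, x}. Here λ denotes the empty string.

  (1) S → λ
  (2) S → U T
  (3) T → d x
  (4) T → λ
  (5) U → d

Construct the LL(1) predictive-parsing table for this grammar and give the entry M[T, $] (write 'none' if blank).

FIRST(T): from T→d x we get {d}; from T→λ we get {λ}. So FIRST(T) = {λ, d}.
FIRST(U): from U→d we get {d}. So FIRST(U) = {d}.
FIRST(S): from S→λ we get {λ}; from S→U T we get {d}. So FIRST(S) = {λ, d}.
FOLLOW(S) includes $ since S is the start symbol.
FOLLOW(S): S appears on no right-hand side. Thus FOLLOW(S) = {$}.
FOLLOW(T): in S→U T, the suffix after T is empty, so FOLLOW(T) ⊇ FOLLOW(S) = {$}. Thus FOLLOW(T) = {$}.
For T → d x: FIRST(d x) = {d}, so it goes in M[T, t] for t ∈ {d}.
For T → λ: FIRST(λ) = {λ}, so it goes in M[T, t] for t ∈ {}; since λ ∈ FIRST, also for every t ∈ FOLLOW(T) = {$}.

T → λ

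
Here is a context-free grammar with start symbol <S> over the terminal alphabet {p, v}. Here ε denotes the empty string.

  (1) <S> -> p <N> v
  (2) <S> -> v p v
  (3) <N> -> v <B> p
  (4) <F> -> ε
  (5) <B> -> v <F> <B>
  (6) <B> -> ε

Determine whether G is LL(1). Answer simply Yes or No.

Yes

FIRST(<S>) = {p, v}
FIRST(<N>) = {v}
FIRST(<F>) = {ε}
FIRST(<B>) = {ε, v}
FOLLOW(<S>) = {$}
FOLLOW(<N>) = {v}
FOLLOW(<F>) = {p, v}
FOLLOW(<B>) = {p}
Each cell of M receives at most one production.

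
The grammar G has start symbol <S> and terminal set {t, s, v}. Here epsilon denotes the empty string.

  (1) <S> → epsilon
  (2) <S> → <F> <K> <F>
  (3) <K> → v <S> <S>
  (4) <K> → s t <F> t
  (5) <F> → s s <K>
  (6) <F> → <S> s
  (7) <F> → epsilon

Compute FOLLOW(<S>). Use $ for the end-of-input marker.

{$, s, t, v}

FIRST(<K>) = {s, v}
FIRST(<S>) = {epsilon, s, v}  (via <F> <K> <F>)
FIRST(<F>) = {epsilon, s, v}  (via <S> s)
FOLLOW(<S>) includes $ since <S> is the start symbol.
FOLLOW(<S>): in <K>→v <S> <S> (occurrence 1), <S> is followed by <S> with FIRST {epsilon, s, v}; in <K>→v <S> <S> (occurrence 1), the suffix after <S> is nullable, so FOLLOW(<S>) ⊇ FOLLOW(<K>) = {$, s, t, v}; in <K>→v <S> <S> (occurrence 2), the suffix after <S> is empty, so FOLLOW(<S>) ⊇ FOLLOW(<K>) = {$, s, t, v}; in <F>→<S> s, <S> is followed by s with FIRST {s}. Thus FOLLOW(<S>) = {$, s, t, v}.
FOLLOW(<F>): in <S>→<F> <K> <F> (occurrence 1), <F> is followed by <K> <F> with FIRST {s, v}; in <S>→<F> <K> <F> (occurrence 2), the suffix after <F> is empty, so FOLLOW(<F>) ⊇ FOLLOW(<S>) = {$, s, t, v}; in <K>→s t <F> t, <F> is followed by t with FIRST {t}. Thus FOLLOW(<F>) = {$, s, t, v}.
FOLLOW(<K>): in <S>→<F> <K> <F>, <K> is followed by <F> with FIRST {epsilon, s, v}; in <S>→<F> <K> <F>, the suffix after <K> is nullable, so FOLLOW(<K>) ⊇ FOLLOW(<S>) = {$, s, t, v}; in <F>→s s <K>, the suffix after <K> is empty, so FOLLOW(<K>) ⊇ FOLLOW(<F>) = {$, s, t, v}. Thus FOLLOW(<K>) = {$, s, t, v}.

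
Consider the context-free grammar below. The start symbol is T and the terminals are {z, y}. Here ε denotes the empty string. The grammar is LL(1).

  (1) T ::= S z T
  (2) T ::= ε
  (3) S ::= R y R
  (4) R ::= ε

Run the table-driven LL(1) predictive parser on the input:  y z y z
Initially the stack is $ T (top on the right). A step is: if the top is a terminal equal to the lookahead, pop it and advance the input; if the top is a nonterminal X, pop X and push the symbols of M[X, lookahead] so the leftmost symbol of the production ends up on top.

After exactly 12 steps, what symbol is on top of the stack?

T

      Stack        Input      Action
   1  $ T          y z y z $  expand T ::= S z T
   2  $ T z S      y z y z $  expand S ::= R y R
   3  $ T z R y R  y z y z $  expand R ::= ε
   4  $ T z R y    y z y z $  match y
   5  $ T z R      z y z $    expand R ::= ε
   6  $ T z        z y z $    match z
   7  $ T          y z $      expand T ::= S z T
   8  $ T z S      y z $      expand S ::= R y R
   9  $ T z R y R  y z $      expand R ::= ε
  10  $ T z R y    y z $      match y
  11  $ T z R      z $        expand R ::= ε
  12  $ T z        z $        match z
Stack after step 12: $ T (top = T).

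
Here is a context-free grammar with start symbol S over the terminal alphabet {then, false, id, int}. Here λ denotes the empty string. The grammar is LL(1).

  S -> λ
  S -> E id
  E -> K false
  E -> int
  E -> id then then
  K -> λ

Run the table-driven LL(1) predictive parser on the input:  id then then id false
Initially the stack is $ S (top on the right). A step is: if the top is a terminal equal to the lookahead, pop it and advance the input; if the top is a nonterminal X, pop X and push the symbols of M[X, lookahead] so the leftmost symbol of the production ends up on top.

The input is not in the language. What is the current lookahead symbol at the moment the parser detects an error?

false

step 1: stack=$ S  input=id then then id false $  — expand S -> E id
step 2: stack=$ id E  input=id then then id false $  — expand E -> id then then
step 3: stack=$ id then then id  input=id then then id false $  — match id
step 4: stack=$ id then then  input=then then id false $  — match then
step 5: stack=$ id then  input=then id false $  — match then
step 6: stack=$ id  input=id false $  — match id
step 7: stack=$  input=false $  — error: stack empty but input remains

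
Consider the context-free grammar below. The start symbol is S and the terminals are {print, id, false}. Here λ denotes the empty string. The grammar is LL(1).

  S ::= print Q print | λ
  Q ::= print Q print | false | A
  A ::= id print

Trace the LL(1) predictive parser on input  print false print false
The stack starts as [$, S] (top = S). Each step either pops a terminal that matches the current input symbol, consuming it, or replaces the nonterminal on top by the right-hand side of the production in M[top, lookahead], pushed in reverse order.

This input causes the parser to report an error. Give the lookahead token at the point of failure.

     Stack            Input                      Action
  1  $ S              print false print false $  expand S ::= print Q print
  2  $ print Q print  print false print false $  match print
  3  $ print Q        false print false $        expand Q ::= false
  4  $ print false    false print false $        match false
  5  $ print          print false $              match print
  6  $                false $                    error: stack empty but input remains

false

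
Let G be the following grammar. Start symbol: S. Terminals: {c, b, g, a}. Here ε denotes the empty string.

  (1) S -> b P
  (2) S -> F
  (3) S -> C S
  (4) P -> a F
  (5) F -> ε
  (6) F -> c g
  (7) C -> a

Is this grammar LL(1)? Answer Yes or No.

Yes

FIRST(S) = {ε, a, b, c}
FIRST(P) = {a}
FIRST(F) = {ε, c}
FIRST(C) = {a}
FOLLOW(S) = {$}
FOLLOW(P) = {$}
FOLLOW(F) = {$}
FOLLOW(C) = {$, a, b, c}
Each cell of M receives at most one production.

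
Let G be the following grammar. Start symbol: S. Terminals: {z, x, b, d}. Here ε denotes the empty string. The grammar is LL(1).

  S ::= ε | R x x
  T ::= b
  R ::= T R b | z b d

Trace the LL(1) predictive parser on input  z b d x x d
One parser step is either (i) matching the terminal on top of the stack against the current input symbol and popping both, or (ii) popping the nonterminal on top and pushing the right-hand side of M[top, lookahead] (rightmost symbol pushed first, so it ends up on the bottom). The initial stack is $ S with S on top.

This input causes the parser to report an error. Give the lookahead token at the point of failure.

d

     Stack        Input          Action
  1  $ S          z b d x x d $  expand S ::= R x x
  2  $ x x R      z b d x x d $  expand R ::= z b d
  3  $ x x d b z  z b d x x d $  match z
  4  $ x x d b    b d x x d $    match b
  5  $ x x d      d x x d $      match d
  6  $ x x        x x d $        match x
  7  $ x          x d $          match x
  8  $            d $            error: stack empty but input remains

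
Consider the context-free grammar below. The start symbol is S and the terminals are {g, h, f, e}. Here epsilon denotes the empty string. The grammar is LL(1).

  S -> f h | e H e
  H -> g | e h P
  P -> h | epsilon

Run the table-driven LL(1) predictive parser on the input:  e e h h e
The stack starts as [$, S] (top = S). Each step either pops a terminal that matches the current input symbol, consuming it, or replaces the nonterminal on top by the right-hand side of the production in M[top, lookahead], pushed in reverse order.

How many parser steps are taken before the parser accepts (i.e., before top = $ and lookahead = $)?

     Stack      Input        Action
  1  $ S        e e h h e $  expand S -> e H e
  2  $ e H e    e e h h e $  match e
  3  $ e H      e h h e $    expand H -> e h P
  4  $ e P h e  e h h e $    match e
  5  $ e P h    h h e $      match h
  6  $ e P      h e $        expand P -> h
  7  $ e h      h e $        match h
  8  $ e        e $          match e
Accept reached after 8 steps.

8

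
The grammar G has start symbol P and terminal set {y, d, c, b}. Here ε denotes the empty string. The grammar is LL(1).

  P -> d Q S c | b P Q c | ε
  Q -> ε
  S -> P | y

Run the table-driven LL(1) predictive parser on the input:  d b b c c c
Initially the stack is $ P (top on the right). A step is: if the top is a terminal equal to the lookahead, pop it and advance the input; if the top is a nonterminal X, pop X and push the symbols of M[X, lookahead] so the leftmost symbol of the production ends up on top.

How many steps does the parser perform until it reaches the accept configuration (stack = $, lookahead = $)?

14

      Stack            Input          Action
   1  $ P              d b b c c c $  expand P -> d Q S c
   2  $ c S Q d        d b b c c c $  match d
   3  $ c S Q          b b c c c $    expand Q -> ε
   4  $ c S            b b c c c $    expand S -> P
   5  $ c P            b b c c c $    expand P -> b P Q c
   6  $ c c Q P b      b b c c c $    match b
   7  $ c c Q P        b c c c $      expand P -> b P Q c
   8  $ c c Q c Q P b  b c c c $      match b
   9  $ c c Q c Q P    c c c $        expand P -> ε
  10  $ c c Q c Q      c c c $        expand Q -> ε
  11  $ c c Q c        c c c $        match c
  12  $ c c Q          c c $          expand Q -> ε
  13  $ c c            c c $          match c
  14  $ c              c $            match c
Accept reached after 14 steps.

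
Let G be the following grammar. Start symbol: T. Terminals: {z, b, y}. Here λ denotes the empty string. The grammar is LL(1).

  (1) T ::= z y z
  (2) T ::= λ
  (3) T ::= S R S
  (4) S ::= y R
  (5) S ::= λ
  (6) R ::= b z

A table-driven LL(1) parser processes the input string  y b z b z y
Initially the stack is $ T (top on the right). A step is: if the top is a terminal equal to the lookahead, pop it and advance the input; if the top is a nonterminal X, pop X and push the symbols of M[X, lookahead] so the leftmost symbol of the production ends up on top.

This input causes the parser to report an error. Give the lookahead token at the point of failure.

$

      Stack      Input          Action
   1  $ T        y b z b z y $  expand T ::= S R S
   2  $ S R S    y b z b z y $  expand S ::= y R
   3  $ S R R y  y b z b z y $  match y
   4  $ S R R    b z b z y $    expand R ::= b z
   5  $ S R z b  b z b z y $    match b
   6  $ S R z    z b z y $      match z
   7  $ S R      b z y $        expand R ::= b z
   8  $ S z b    b z y $        match b
   9  $ S z      z y $          match z
  10  $ S        y $            expand S ::= y R
  11  $ R y      y $            match y
  12  $ R        $              error: M[R, $] is empty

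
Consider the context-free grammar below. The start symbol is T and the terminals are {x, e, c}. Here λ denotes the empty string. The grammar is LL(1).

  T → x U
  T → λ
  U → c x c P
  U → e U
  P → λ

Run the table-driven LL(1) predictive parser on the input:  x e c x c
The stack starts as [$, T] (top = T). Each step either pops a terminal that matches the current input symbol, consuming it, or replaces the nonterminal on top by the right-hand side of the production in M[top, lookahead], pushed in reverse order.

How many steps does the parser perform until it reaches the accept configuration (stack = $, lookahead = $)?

9

     Stack      Input        Action
  1  $ T        x e c x c $  expand T → x U
  2  $ U x      x e c x c $  match x
  3  $ U        e c x c $    expand U → e U
  4  $ U e      e c x c $    match e
  5  $ U        c x c $      expand U → c x c P
  6  $ P c x c  c x c $      match c
  7  $ P c x    x c $        match x
  8  $ P c      c $          match c
  9  $ P        $            expand P → λ
Accept reached after 9 steps.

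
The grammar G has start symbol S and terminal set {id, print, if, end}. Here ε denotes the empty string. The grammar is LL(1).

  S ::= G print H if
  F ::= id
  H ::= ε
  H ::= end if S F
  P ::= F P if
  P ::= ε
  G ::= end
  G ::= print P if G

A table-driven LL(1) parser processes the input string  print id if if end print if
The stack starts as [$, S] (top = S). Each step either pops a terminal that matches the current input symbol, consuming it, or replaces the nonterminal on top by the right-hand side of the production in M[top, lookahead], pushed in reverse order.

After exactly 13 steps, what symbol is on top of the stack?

if

      Stack                      Input                          Action
   1  $ S                        print id if if end print if $  expand S ::= G print H if
   2  $ if H print G             print id if if end print if $  expand G ::= print P if G
   3  $ if H print G if P print  print id if if end print if $  match print
   4  $ if H print G if P        id if if end print if $        expand P ::= F P if
   5  $ if H print G if if P F   id if if end print if $        expand F ::= id
   6  $ if H print G if if P id  id if if end print if $        match id
   7  $ if H print G if if P     if if end print if $           expand P ::= ε
   8  $ if H print G if if       if if end print if $           match if
   9  $ if H print G if          if end print if $              match if
  10  $ if H print G             end print if $                 expand G ::= end
  11  $ if H print end           end print if $                 match end
  12  $ if H print               print if $                     match print
  13  $ if H                     if $                           expand H ::= ε
Stack after step 13: $ if (top = if).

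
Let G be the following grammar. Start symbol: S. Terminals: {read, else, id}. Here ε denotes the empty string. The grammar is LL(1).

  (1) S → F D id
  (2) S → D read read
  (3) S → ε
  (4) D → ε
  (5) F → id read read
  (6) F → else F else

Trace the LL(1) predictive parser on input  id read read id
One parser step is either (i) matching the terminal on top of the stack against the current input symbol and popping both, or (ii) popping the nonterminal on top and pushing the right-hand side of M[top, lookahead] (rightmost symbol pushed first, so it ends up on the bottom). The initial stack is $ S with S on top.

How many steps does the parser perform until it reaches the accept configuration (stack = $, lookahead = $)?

7

     Stack                Input              Action
  1  $ S                  id read read id $  expand S → F D id
  2  $ id D F             id read read id $  expand F → id read read
  3  $ id D read read id  id read read id $  match id
  4  $ id D read read     read read id $     match read
  5  $ id D read          read id $          match read
  6  $ id D               id $               expand D → ε
  7  $ id                 id $               match id
Accept reached after 7 steps.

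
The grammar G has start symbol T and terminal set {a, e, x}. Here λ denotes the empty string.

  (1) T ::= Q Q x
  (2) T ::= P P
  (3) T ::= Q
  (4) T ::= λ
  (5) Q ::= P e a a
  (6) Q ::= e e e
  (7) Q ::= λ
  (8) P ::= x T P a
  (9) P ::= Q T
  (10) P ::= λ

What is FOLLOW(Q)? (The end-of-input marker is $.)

FIRST(T) = {λ, e, x}  (via Q Q x, P P, Q)
FIRST(Q) = {λ, e, x}  (via P e a a)
FIRST(P) = {λ, e, x}  (via Q T)
FOLLOW(T) includes $ since T is the start symbol.
FOLLOW(T): in P::=x T P a, T is followed by P a with FIRST {a, e, x}; in P::=Q T, the suffix after T is empty, so FOLLOW(T) ⊇ FOLLOW(P) = {$, a, e, x}. Thus FOLLOW(T) = {$, a, e, x}.
FOLLOW(P): in T::=P P (occurrence 1), P is followed by P with FIRST {λ, e, x}; in T::=P P (occurrence 1), the suffix after P is nullable, so FOLLOW(P) ⊇ FOLLOW(T) = {$, a, e, x}; in T::=P P (occurrence 2), the suffix after P is empty, so FOLLOW(P) ⊇ FOLLOW(T) = {$, a, e, x}; in Q::=P e a a, P is followed by e a a with FIRST {e}; in P::=x T P a, P is followed by a with FIRST {a}. Thus FOLLOW(P) = {$, a, e, x}.
FOLLOW(Q): in T::=Q Q x (occurrence 1), Q is followed by Q x with FIRST {e, x}; in T::=Q Q x (occurrence 2), Q is followed by x with FIRST {x}; in T::=Q, the suffix after Q is empty, so FOLLOW(Q) ⊇ FOLLOW(T) = {$, a, e, x}; in P::=Q T, Q is followed by T with FIRST {λ, e, x}; in P::=Q T, the suffix after Q is nullable, so FOLLOW(Q) ⊇ FOLLOW(P) = {$, a, e, x}. Thus FOLLOW(Q) = {$, a, e, x}.

{$, a, e, x}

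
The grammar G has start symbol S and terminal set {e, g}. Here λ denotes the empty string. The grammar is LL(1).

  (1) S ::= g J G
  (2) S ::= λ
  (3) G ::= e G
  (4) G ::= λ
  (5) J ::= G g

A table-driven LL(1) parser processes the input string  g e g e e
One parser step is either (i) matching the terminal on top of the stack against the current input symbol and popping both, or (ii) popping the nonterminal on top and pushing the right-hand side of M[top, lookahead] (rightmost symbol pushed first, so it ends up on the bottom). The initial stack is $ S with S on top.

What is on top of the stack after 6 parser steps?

g

step 1: stack=$ S  input=g e g e e $  — expand S ::= g J G
step 2: stack=$ G J g  input=g e g e e $  — match g
step 3: stack=$ G J  input=e g e e $  — expand J ::= G g
step 4: stack=$ G g G  input=e g e e $  — expand G ::= e G
step 5: stack=$ G g G e  input=e g e e $  — match e
step 6: stack=$ G g G  input=g e e $  — expand G ::= λ
Stack after step 6: $ G g (top = g).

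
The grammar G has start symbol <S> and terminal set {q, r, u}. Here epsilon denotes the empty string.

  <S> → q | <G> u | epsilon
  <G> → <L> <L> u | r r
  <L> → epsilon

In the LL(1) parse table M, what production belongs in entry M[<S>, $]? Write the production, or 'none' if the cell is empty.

FIRST(<L>) = {epsilon}
FIRST(<G>) = {r, u}  (via <L> <L> u)
FIRST(<S>) = {epsilon, q, r, u}  (via <G> u)
FOLLOW(<S>) includes $ since <S> is the start symbol.
FOLLOW(<S>): <S> appears on no right-hand side. Thus FOLLOW(<S>) = {$}.
For <S> → q: FIRST(q) = {q}, so it goes in M[<S>, t] for t ∈ {q}.
For <S> → <G> u: FIRST(<G> u) = {r, u}, so it goes in M[<S>, t] for t ∈ {r, u}.
For <S> → epsilon: FIRST(epsilon) = {epsilon}, so it goes in M[<S>, t] for t ∈ {}; since epsilon ∈ FIRST, also for every t ∈ FOLLOW(<S>) = {$}.

<S> → epsilon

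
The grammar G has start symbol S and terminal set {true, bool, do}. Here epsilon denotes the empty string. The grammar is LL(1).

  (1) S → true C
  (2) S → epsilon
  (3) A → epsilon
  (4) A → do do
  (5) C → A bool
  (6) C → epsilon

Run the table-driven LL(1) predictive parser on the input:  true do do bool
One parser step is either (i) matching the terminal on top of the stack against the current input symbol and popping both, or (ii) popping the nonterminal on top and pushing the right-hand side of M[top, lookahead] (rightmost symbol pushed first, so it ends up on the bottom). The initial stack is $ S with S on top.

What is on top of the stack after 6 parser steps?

     Stack         Input              Action
  1  $ S           true do do bool $  expand S → true C
  2  $ C true      true do do bool $  match true
  3  $ C           do do bool $       expand C → A bool
  4  $ bool A      do do bool $       expand A → do do
  5  $ bool do do  do do bool $       match do
  6  $ bool do     do bool $          match do
Stack after step 6: $ bool (top = bool).

bool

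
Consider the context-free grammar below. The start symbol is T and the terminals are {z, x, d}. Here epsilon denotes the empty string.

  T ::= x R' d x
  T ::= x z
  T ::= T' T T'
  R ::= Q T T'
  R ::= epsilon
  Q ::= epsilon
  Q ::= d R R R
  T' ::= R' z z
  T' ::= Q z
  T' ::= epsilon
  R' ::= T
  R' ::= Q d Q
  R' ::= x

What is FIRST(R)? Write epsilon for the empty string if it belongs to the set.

FIRST(Q): from Q::=epsilon we get {epsilon}; from Q::=d R R R we get {d}. So FIRST(Q) = {epsilon, d}.
FIRST(T): from T::=x R' d x we get {x}; from T::=x z we get {x}; from T::=T' T T' we get {d, x, z}. So FIRST(T) = {d, x, z}.
FIRST(R): from R::=Q T T' we get {d, x, z}; from R::=epsilon we get {epsilon}. So FIRST(R) = {epsilon, d, x, z}.
FIRST(R'): from R'::=T we get {d, x, z}; from R'::=Q d Q we get {d}; from R'::=x we get {x}. So FIRST(R') = {d, x, z}.
FIRST(T'): from T'::=R' z z we get {d, x, z}; from T'::=Q z we get {d, z}; from T'::=epsilon we get {epsilon}. So FIRST(T') = {epsilon, d, x, z}.

{epsilon, d, x, z}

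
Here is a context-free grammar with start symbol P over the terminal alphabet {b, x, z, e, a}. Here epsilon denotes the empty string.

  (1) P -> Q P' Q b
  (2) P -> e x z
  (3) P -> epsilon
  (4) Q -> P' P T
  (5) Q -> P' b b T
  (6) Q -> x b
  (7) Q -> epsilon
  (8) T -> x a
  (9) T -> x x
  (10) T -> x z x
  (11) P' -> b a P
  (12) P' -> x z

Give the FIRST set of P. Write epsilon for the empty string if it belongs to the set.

{epsilon, b, e, x}

FIRST(T): from T->x a we get {x}; from T->x x we get {x}; from T->x z x we get {x}. So FIRST(T) = {x}.
FIRST(P'): from P'->b a P we get {b}; from P'->x z we get {x}. So FIRST(P') = {b, x}.
FIRST(Q): from Q->P' P T we get {b, x}; from Q->P' b b T we get {b, x}; from Q->x b we get {x}; from Q->epsilon we get {epsilon}. So FIRST(Q) = {epsilon, b, x}.
FIRST(P): from P->Q P' Q b we get {b, x}; from P->e x z we get {e}; from P->epsilon we get {epsilon}. So FIRST(P) = {epsilon, b, e, x}.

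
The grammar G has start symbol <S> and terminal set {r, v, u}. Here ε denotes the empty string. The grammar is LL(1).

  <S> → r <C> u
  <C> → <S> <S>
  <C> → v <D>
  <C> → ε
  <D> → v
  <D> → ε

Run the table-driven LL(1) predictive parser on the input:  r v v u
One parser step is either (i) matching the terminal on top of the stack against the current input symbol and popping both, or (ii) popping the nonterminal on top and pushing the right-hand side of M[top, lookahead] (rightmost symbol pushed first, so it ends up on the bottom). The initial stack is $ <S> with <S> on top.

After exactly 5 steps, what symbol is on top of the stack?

step 1: stack=$ <S>  input=r v v u $  — expand <S> → r <C> u
step 2: stack=$ u <C> r  input=r v v u $  — match r
step 3: stack=$ u <C>  input=v v u $  — expand <C> → v <D>
step 4: stack=$ u <D> v  input=v v u $  — match v
step 5: stack=$ u <D>  input=v u $  — expand <D> → v
Stack after step 5: $ u v (top = v).

v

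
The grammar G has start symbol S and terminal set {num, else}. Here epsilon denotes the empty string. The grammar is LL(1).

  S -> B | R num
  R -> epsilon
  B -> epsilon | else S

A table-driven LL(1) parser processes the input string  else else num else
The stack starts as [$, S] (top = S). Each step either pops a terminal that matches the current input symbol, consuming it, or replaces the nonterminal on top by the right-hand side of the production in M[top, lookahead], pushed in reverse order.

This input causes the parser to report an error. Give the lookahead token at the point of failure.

else

      Stack     Input                 Action
   1  $ S       else else num else $  expand S -> B
   2  $ B       else else num else $  expand B -> else S
   3  $ S else  else else num else $  match else
   4  $ S       else num else $       expand S -> B
   5  $ B       else num else $       expand B -> else S
   6  $ S else  else num else $       match else
   7  $ S       num else $            expand S -> R num
   8  $ num R   num else $            expand R -> epsilon
   9  $ num     num else $            match num
  10  $         else $                error: stack empty but input remains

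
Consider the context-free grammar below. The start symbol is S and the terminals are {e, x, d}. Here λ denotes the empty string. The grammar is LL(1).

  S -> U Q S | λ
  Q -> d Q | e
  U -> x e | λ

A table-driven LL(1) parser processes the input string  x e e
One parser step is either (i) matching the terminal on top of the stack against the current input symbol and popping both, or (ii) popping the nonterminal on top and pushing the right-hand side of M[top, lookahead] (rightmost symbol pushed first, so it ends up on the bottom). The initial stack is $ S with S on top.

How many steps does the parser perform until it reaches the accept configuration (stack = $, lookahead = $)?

7

     Stack      Input    Action
  1  $ S        x e e $  expand S -> U Q S
  2  $ S Q U    x e e $  expand U -> x e
  3  $ S Q e x  x e e $  match x
  4  $ S Q e    e e $    match e
  5  $ S Q      e $      expand Q -> e
  6  $ S e      e $      match e
  7  $ S        $        expand S -> λ
Accept reached after 7 steps.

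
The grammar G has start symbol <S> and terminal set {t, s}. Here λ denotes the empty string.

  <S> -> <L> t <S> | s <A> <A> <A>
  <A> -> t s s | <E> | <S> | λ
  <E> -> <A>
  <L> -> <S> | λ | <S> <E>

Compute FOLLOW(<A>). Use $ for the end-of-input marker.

{$, s, t}

FIRST(<S>) = {s, t}  (via <L> t <S>)
FIRST(<L>) = {λ, s, t}  (via <S>, <S> <E>)
FIRST(<A>) = {λ, s, t}  (via <E>, <S>)
FIRST(<E>) = {λ, s, t}  (via <A>)
FOLLOW(<S>) includes $ since <S> is the start symbol.
FOLLOW(<L>): in <S>-><L> t <S>, <L> is followed by t <S> with FIRST {t}. Thus FOLLOW(<L>) = {t}.
FOLLOW(<S>): in <S>-><L> t <S>, the suffix after <S> is empty (adds nothing new); in <A>-><S>, the suffix after <S> is empty, so FOLLOW(<S>) ⊇ FOLLOW(<A>) = {$, s, t}; in <L>-><S>, the suffix after <S> is empty, so FOLLOW(<S>) ⊇ FOLLOW(<L>) = {t}; in <L>-><S> <E>, <S> is followed by <E> with FIRST {λ, s, t}; in <L>-><S> <E>, the suffix after <S> is nullable, so FOLLOW(<S>) ⊇ FOLLOW(<L>) = {t}. Thus FOLLOW(<S>) = {$, s, t}.
FOLLOW(<A>): in <S>->s <A> <A> <A> (occurrence 1), <A> is followed by <A> <A> with FIRST {λ, s, t}; in <S>->s <A> <A> <A> (occurrence 1), the suffix after <A> is nullable, so FOLLOW(<A>) ⊇ FOLLOW(<S>) = {$, s, t}; in <S>->s <A> <A> <A> (occurrence 2), <A> is followed by <A> with FIRST {λ, s, t}; in <S>->s <A> <A> <A> (occurrence 2), the suffix after <A> is nullable, so FOLLOW(<A>) ⊇ FOLLOW(<S>) = {$, s, t}; in <S>->s <A> <A> <A> (occurrence 3), the suffix after <A> is empty, so FOLLOW(<A>) ⊇ FOLLOW(<S>) = {$, s, t}; in <E>-><A>, the suffix after <A> is empty, so FOLLOW(<A>) ⊇ FOLLOW(<E>) = {$, s, t}. Thus FOLLOW(<A>) = {$, s, t}.
FOLLOW(<E>): in <A>-><E>, the suffix after <E> is empty, so FOLLOW(<E>) ⊇ FOLLOW(<A>) = {$, s, t}; in <L>-><S> <E>, the suffix after <E> is empty, so FOLLOW(<E>) ⊇ FOLLOW(<L>) = {t}. Thus FOLLOW(<E>) = {$, s, t}.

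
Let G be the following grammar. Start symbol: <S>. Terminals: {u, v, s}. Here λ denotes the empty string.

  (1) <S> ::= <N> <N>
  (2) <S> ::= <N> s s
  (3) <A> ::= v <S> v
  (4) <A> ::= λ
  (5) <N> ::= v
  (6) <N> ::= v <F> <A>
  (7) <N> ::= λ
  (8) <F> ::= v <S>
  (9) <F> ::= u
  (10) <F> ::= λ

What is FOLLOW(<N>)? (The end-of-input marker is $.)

FIRST(<A>): from <A>::=v <S> v we get {v}; from <A>::=λ we get {λ}. So FIRST(<A>) = {λ, v}.
FIRST(<N>): from <N>::=v we get {v}; from <N>::=v <F> <A> we get {v}; from <N>::=λ we get {λ}. So FIRST(<N>) = {λ, v}.
FIRST(<F>): from <F>::=v <S> we get {v}; from <F>::=u we get {u}; from <F>::=λ we get {λ}. So FIRST(<F>) = {λ, u, v}.
FIRST(<S>): from <S>::=<N> <N> we get {λ, v}; from <S>::=<N> s s we get {s, v}. So FIRST(<S>) = {λ, s, v}.
FOLLOW(<S>) includes $ since <S> is the start symbol.
FOLLOW(<S>): in <A>::=v <S> v, <S> is followed by v with FIRST {v}; in <F>::=v <S>, the suffix after <S> is empty, so FOLLOW(<S>) ⊇ FOLLOW(<F>) = {$, s, v}. Thus FOLLOW(<S>) = {$, s, v}.
FOLLOW(<N>): in <S>::=<N> <N> (occurrence 1), <N> is followed by <N> with FIRST {λ, v}; in <S>::=<N> <N> (occurrence 1), the suffix after <N> is nullable, so FOLLOW(<N>) ⊇ FOLLOW(<S>) = {$, s, v}; in <S>::=<N> <N> (occurrence 2), the suffix after <N> is empty, so FOLLOW(<N>) ⊇ FOLLOW(<S>) = {$, s, v}; in <S>::=<N> s s, <N> is followed by s s with FIRST {s}. Thus FOLLOW(<N>) = {$, s, v}.
FOLLOW(<A>): in <N>::=v <F> <A>, the suffix after <A> is empty, so FOLLOW(<A>) ⊇ FOLLOW(<N>) = {$, s, v}. Thus FOLLOW(<A>) = {$, s, v}.
FOLLOW(<F>): in <N>::=v <F> <A>, <F> is followed by <A> with FIRST {λ, v}; in <N>::=v <F> <A>, the suffix after <F> is nullable, so FOLLOW(<F>) ⊇ FOLLOW(<N>) = {$, s, v}. Thus FOLLOW(<F>) = {$, s, v}.

{$, s, v}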